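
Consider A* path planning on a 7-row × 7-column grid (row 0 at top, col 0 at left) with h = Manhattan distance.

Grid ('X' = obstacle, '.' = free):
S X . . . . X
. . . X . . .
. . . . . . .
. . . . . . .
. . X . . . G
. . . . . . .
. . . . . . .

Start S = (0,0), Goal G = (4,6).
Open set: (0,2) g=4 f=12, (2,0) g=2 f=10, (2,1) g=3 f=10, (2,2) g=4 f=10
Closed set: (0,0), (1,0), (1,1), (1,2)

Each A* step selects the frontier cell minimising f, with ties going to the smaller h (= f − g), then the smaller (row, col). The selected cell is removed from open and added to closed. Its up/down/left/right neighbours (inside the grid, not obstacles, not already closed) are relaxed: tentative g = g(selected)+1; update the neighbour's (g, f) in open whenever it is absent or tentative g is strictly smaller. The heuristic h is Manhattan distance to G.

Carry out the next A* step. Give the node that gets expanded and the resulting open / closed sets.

expanded=(2,2); open=[(0,2) g=4 f=12, (2,0) g=2 f=10, (2,1) g=3 f=10, (2,3) g=5 f=10, (3,2) g=5 f=10]; closed=[(0,0), (1,0), (1,1), (1,2), (2,2)]

step 1: expand (2,2) (f=10, h=6) → closed; open now [(0,2) g=4 f=12, (2,0) g=2 f=10, (2,1) g=3 f=10, (2,3) g=5 f=10, (3,2) g=5 f=10]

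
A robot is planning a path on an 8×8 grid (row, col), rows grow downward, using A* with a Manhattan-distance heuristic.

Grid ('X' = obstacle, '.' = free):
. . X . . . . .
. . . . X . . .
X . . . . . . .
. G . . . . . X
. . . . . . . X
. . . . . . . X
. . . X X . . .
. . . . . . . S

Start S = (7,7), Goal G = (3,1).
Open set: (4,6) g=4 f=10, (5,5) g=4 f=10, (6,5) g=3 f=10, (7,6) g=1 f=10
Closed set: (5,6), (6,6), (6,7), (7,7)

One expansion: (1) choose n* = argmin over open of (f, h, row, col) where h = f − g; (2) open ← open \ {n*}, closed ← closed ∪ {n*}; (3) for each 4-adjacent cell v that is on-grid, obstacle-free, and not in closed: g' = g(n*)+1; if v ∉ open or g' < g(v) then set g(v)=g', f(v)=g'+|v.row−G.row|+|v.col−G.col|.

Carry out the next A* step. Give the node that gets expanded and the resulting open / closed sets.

expanded=(4,6); open=[(3,6) g=5 f=10, (4,5) g=5 f=10, (5,5) g=4 f=10, (6,5) g=3 f=10, (7,6) g=1 f=10]; closed=[(4,6), (5,6), (6,6), (6,7), (7,7)]

step 1: expand (4,6) (f=10, h=6) → closed; open now [(3,6) g=5 f=10, (4,5) g=5 f=10, (5,5) g=4 f=10, (6,5) g=3 f=10, (7,6) g=1 f=10]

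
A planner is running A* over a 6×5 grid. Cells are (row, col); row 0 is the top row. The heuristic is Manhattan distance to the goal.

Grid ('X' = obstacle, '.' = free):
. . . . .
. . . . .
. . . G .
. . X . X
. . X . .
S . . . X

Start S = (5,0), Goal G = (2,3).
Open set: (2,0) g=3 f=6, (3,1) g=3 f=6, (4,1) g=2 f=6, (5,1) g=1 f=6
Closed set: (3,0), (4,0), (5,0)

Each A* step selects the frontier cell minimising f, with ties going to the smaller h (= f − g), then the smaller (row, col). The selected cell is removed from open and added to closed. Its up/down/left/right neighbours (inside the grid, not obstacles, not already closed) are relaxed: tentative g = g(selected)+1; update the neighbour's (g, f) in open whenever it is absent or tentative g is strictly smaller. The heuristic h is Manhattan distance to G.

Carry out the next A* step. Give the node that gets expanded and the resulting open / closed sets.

step 1: expand (2,0) (f=6, h=3) → closed; open now [(1,0) g=4 f=8, (2,1) g=4 f=6, (3,1) g=3 f=6, (4,1) g=2 f=6, (5,1) g=1 f=6]

expanded=(2,0); open=[(1,0) g=4 f=8, (2,1) g=4 f=6, (3,1) g=3 f=6, (4,1) g=2 f=6, (5,1) g=1 f=6]; closed=[(2,0), (3,0), (4,0), (5,0)]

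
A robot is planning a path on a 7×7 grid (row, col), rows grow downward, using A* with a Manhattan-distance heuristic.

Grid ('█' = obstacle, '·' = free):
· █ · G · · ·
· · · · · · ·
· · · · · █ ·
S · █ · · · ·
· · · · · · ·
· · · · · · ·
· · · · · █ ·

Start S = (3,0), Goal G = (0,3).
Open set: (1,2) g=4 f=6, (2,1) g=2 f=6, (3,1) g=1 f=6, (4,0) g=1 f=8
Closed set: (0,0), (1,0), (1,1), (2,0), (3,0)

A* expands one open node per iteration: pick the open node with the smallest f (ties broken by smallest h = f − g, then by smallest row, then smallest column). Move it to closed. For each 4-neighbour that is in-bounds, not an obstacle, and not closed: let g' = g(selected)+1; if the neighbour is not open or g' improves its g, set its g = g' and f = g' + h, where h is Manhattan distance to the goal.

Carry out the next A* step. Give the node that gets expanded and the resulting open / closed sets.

expanded=(1,2); open=[(0,2) g=5 f=6, (1,3) g=5 f=6, (2,1) g=2 f=6, (2,2) g=5 f=8, (3,1) g=1 f=6, (4,0) g=1 f=8]; closed=[(0,0), (1,0), (1,1), (1,2), (2,0), (3,0)]

step 1: expand (1,2) (f=6, h=2) → closed; open now [(0,2) g=5 f=6, (1,3) g=5 f=6, (2,1) g=2 f=6, (2,2) g=5 f=8, (3,1) g=1 f=6, (4,0) g=1 f=8]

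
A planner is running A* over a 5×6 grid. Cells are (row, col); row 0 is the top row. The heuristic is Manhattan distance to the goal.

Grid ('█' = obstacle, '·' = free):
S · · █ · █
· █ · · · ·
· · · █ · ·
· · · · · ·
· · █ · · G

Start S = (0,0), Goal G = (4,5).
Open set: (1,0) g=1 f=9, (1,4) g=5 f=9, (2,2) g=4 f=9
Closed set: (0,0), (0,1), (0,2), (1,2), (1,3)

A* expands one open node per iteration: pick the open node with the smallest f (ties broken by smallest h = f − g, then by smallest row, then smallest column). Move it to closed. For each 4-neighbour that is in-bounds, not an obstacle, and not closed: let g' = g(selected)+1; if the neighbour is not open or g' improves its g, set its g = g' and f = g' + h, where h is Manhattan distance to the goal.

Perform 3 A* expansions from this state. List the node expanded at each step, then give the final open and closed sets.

order=[(1,4) → (1,5) → (2,5)]; open=[(0,4) g=6 f=11, (1,0) g=1 f=9, (2,2) g=4 f=9, (2,4) g=6 f=9, (3,5) g=8 f=9]; closed=[(0,0), (0,1), (0,2), (1,2), (1,3), (1,4), (1,5), (2,5)]

step 1: expand (1,4) (f=9, h=4) → closed; open now [(0,4) g=6 f=11, (1,0) g=1 f=9, (1,5) g=6 f=9, (2,2) g=4 f=9, (2,4) g=6 f=9]
step 2: expand (1,5) (f=9, h=3) → closed; open now [(0,4) g=6 f=11, (1,0) g=1 f=9, (2,2) g=4 f=9, (2,4) g=6 f=9, (2,5) g=7 f=9]
step 3: expand (2,5) (f=9, h=2) → closed; open now [(0,4) g=6 f=11, (1,0) g=1 f=9, (2,2) g=4 f=9, (2,4) g=6 f=9, (3,5) g=8 f=9]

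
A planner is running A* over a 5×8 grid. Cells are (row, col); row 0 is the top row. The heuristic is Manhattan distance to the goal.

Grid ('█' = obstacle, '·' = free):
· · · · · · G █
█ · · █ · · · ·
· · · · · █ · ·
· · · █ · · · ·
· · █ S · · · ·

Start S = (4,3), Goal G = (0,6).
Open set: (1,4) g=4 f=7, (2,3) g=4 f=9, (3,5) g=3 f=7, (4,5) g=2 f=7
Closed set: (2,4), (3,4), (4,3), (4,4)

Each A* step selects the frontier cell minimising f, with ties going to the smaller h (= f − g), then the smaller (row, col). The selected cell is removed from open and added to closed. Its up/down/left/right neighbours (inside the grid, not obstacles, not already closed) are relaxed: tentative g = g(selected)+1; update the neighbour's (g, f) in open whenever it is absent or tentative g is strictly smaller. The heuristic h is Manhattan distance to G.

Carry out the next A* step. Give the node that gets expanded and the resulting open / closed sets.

step 1: expand (1,4) (f=7, h=3) → closed; open now [(0,4) g=5 f=7, (1,5) g=5 f=7, (2,3) g=4 f=9, (3,5) g=3 f=7, (4,5) g=2 f=7]

expanded=(1,4); open=[(0,4) g=5 f=7, (1,5) g=5 f=7, (2,3) g=4 f=9, (3,5) g=3 f=7, (4,5) g=2 f=7]; closed=[(1,4), (2,4), (3,4), (4,3), (4,4)]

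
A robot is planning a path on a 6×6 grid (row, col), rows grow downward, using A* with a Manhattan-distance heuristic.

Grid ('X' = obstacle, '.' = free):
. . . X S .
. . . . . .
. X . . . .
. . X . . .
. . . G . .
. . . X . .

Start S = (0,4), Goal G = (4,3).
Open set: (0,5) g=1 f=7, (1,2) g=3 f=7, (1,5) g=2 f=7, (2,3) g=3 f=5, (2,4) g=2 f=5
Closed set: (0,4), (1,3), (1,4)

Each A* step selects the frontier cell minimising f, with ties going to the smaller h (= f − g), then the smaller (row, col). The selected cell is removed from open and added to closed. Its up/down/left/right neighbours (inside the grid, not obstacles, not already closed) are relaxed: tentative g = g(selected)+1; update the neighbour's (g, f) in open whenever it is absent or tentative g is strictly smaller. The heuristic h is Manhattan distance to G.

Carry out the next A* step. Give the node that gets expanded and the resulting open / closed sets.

expanded=(2,3); open=[(0,5) g=1 f=7, (1,2) g=3 f=7, (1,5) g=2 f=7, (2,2) g=4 f=7, (2,4) g=2 f=5, (3,3) g=4 f=5]; closed=[(0,4), (1,3), (1,4), (2,3)]

step 1: expand (2,3) (f=5, h=2) → closed; open now [(0,5) g=1 f=7, (1,2) g=3 f=7, (1,5) g=2 f=7, (2,2) g=4 f=7, (2,4) g=2 f=5, (3,3) g=4 f=5]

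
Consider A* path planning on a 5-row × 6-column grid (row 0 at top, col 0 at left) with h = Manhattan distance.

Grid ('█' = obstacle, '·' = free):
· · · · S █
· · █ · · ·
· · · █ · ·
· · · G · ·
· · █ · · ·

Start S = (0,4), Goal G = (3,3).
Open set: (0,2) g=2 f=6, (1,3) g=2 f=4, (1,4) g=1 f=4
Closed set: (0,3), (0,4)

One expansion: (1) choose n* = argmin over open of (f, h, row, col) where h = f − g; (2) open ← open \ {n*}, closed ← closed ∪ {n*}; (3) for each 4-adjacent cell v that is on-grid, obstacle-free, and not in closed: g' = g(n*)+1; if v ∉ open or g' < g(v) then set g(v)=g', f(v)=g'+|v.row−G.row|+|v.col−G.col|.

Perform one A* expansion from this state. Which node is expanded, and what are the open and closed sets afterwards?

expanded=(1,3); open=[(0,2) g=2 f=6, (1,4) g=1 f=4]; closed=[(0,3), (0,4), (1,3)]

step 1: expand (1,3) (f=4, h=2) → closed; open now [(0,2) g=2 f=6, (1,4) g=1 f=4]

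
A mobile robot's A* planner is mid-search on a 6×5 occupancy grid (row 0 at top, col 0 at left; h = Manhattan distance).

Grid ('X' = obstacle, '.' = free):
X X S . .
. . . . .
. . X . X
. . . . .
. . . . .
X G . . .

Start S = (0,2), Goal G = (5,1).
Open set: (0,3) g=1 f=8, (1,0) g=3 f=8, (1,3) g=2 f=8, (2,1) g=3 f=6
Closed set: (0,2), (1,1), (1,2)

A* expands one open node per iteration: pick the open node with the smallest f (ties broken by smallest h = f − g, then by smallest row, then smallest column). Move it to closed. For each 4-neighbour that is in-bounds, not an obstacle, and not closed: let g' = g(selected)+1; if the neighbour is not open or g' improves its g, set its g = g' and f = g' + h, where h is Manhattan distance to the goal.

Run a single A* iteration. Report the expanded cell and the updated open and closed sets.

step 1: expand (2,1) (f=6, h=3) → closed; open now [(0,3) g=1 f=8, (1,0) g=3 f=8, (1,3) g=2 f=8, (2,0) g=4 f=8, (3,1) g=4 f=6]

expanded=(2,1); open=[(0,3) g=1 f=8, (1,0) g=3 f=8, (1,3) g=2 f=8, (2,0) g=4 f=8, (3,1) g=4 f=6]; closed=[(0,2), (1,1), (1,2), (2,1)]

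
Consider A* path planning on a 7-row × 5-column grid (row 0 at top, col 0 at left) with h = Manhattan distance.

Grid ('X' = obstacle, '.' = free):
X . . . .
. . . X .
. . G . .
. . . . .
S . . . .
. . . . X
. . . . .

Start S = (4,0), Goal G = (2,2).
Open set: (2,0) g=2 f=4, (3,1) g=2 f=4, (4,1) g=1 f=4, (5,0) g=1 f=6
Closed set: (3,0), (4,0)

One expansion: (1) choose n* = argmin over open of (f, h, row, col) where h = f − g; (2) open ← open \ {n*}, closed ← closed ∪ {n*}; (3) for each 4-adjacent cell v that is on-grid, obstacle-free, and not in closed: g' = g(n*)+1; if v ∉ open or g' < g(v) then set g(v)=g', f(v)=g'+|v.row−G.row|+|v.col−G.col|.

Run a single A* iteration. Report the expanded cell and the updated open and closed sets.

step 1: expand (2,0) (f=4, h=2) → closed; open now [(1,0) g=3 f=6, (2,1) g=3 f=4, (3,1) g=2 f=4, (4,1) g=1 f=4, (5,0) g=1 f=6]

expanded=(2,0); open=[(1,0) g=3 f=6, (2,1) g=3 f=4, (3,1) g=2 f=4, (4,1) g=1 f=4, (5,0) g=1 f=6]; closed=[(2,0), (3,0), (4,0)]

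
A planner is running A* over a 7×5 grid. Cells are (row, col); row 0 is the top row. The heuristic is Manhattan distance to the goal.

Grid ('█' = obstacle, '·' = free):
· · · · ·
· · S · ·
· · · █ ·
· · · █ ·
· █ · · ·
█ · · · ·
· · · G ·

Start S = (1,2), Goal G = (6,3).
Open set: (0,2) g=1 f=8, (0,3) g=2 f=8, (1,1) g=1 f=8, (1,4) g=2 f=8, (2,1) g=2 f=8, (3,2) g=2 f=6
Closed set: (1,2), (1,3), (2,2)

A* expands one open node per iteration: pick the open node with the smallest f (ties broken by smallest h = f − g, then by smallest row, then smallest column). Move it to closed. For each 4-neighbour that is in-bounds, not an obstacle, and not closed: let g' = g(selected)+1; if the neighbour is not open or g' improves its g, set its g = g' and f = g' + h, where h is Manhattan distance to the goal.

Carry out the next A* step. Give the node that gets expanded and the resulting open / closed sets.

expanded=(3,2); open=[(0,2) g=1 f=8, (0,3) g=2 f=8, (1,1) g=1 f=8, (1,4) g=2 f=8, (2,1) g=2 f=8, (3,1) g=3 f=8, (4,2) g=3 f=6]; closed=[(1,2), (1,3), (2,2), (3,2)]

step 1: expand (3,2) (f=6, h=4) → closed; open now [(0,2) g=1 f=8, (0,3) g=2 f=8, (1,1) g=1 f=8, (1,4) g=2 f=8, (2,1) g=2 f=8, (3,1) g=3 f=8, (4,2) g=3 f=6]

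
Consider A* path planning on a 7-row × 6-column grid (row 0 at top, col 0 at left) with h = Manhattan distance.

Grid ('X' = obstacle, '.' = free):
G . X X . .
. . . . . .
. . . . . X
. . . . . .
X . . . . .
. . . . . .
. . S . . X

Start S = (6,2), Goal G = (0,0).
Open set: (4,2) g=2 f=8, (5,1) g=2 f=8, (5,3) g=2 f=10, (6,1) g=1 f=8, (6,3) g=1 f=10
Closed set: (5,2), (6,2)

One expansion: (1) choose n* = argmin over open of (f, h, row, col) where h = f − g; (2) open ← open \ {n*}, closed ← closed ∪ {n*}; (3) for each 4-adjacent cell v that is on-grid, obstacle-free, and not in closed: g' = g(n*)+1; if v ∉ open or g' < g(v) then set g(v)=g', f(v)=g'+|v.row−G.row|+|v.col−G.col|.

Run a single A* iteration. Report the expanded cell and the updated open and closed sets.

step 1: expand (4,2) (f=8, h=6) → closed; open now [(3,2) g=3 f=8, (4,1) g=3 f=8, (4,3) g=3 f=10, (5,1) g=2 f=8, (5,3) g=2 f=10, (6,1) g=1 f=8, (6,3) g=1 f=10]

expanded=(4,2); open=[(3,2) g=3 f=8, (4,1) g=3 f=8, (4,3) g=3 f=10, (5,1) g=2 f=8, (5,3) g=2 f=10, (6,1) g=1 f=8, (6,3) g=1 f=10]; closed=[(4,2), (5,2), (6,2)]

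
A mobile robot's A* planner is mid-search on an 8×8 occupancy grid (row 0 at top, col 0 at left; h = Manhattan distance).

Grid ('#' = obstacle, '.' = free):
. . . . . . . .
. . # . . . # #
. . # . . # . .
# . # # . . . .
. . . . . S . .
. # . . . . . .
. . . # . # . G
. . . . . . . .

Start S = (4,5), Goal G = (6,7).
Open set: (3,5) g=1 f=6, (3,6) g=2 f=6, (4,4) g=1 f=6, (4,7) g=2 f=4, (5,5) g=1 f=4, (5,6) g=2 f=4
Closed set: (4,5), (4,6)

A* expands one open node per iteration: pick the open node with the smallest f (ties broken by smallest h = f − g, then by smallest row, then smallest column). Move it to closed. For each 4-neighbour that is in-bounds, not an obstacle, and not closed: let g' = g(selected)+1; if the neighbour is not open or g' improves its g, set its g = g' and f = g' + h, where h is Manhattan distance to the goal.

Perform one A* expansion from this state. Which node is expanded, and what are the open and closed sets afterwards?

expanded=(4,7); open=[(3,5) g=1 f=6, (3,6) g=2 f=6, (3,7) g=3 f=6, (4,4) g=1 f=6, (5,5) g=1 f=4, (5,6) g=2 f=4, (5,7) g=3 f=4]; closed=[(4,5), (4,6), (4,7)]

step 1: expand (4,7) (f=4, h=2) → closed; open now [(3,5) g=1 f=6, (3,6) g=2 f=6, (3,7) g=3 f=6, (4,4) g=1 f=6, (5,5) g=1 f=4, (5,6) g=2 f=4, (5,7) g=3 f=4]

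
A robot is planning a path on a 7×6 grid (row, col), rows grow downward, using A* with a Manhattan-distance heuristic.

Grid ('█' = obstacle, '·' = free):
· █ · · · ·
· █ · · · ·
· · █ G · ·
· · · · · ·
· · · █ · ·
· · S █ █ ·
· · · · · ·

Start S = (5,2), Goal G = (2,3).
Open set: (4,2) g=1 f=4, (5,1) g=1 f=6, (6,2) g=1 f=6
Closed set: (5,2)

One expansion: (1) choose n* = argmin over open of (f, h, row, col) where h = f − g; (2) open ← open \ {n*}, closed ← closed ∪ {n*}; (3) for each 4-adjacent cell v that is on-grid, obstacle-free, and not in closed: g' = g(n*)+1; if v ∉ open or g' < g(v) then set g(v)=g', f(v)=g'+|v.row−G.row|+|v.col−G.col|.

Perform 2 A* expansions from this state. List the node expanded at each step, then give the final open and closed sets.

order=[(4,2) → (3,2)]; open=[(3,1) g=3 f=6, (3,3) g=3 f=4, (4,1) g=2 f=6, (5,1) g=1 f=6, (6,2) g=1 f=6]; closed=[(3,2), (4,2), (5,2)]

step 1: expand (4,2) (f=4, h=3) → closed; open now [(3,2) g=2 f=4, (4,1) g=2 f=6, (5,1) g=1 f=6, (6,2) g=1 f=6]
step 2: expand (3,2) (f=4, h=2) → closed; open now [(3,1) g=3 f=6, (3,3) g=3 f=4, (4,1) g=2 f=6, (5,1) g=1 f=6, (6,2) g=1 f=6]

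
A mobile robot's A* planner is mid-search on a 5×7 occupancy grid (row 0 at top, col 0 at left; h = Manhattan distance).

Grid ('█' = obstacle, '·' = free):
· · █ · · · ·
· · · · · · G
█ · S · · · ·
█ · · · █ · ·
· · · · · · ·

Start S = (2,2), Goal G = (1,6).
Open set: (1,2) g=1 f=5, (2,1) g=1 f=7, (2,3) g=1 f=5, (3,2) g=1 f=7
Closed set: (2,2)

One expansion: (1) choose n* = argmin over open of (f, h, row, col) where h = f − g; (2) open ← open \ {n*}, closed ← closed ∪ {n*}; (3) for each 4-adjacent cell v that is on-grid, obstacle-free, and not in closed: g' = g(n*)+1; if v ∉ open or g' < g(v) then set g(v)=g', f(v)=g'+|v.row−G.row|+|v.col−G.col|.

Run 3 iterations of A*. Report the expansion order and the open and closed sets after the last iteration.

step 1: expand (1,2) (f=5, h=4) → closed; open now [(1,1) g=2 f=7, (1,3) g=2 f=5, (2,1) g=1 f=7, (2,3) g=1 f=5, (3,2) g=1 f=7]
step 2: expand (1,3) (f=5, h=3) → closed; open now [(0,3) g=3 f=7, (1,1) g=2 f=7, (1,4) g=3 f=5, (2,1) g=1 f=7, (2,3) g=1 f=5, (3,2) g=1 f=7]
step 3: expand (1,4) (f=5, h=2) → closed; open now [(0,3) g=3 f=7, (0,4) g=4 f=7, (1,1) g=2 f=7, (1,5) g=4 f=5, (2,1) g=1 f=7, (2,3) g=1 f=5, (2,4) g=4 f=7, (3,2) g=1 f=7]

order=[(1,2) → (1,3) → (1,4)]; open=[(0,3) g=3 f=7, (0,4) g=4 f=7, (1,1) g=2 f=7, (1,5) g=4 f=5, (2,1) g=1 f=7, (2,3) g=1 f=5, (2,4) g=4 f=7, (3,2) g=1 f=7]; closed=[(1,2), (1,3), (1,4), (2,2)]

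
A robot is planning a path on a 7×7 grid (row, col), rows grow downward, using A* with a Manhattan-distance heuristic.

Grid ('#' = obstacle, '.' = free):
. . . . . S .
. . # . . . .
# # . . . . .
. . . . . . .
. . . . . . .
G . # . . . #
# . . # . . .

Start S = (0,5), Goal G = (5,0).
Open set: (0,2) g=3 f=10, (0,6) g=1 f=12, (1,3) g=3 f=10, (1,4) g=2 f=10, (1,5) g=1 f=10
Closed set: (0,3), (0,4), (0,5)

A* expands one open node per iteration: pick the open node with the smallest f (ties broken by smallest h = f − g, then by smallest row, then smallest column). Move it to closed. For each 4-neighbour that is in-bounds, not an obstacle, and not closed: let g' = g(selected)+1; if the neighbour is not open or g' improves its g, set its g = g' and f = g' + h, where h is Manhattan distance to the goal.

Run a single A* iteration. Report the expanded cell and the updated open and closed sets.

step 1: expand (0,2) (f=10, h=7) → closed; open now [(0,1) g=4 f=10, (0,6) g=1 f=12, (1,3) g=3 f=10, (1,4) g=2 f=10, (1,5) g=1 f=10]

expanded=(0,2); open=[(0,1) g=4 f=10, (0,6) g=1 f=12, (1,3) g=3 f=10, (1,4) g=2 f=10, (1,5) g=1 f=10]; closed=[(0,2), (0,3), (0,4), (0,5)]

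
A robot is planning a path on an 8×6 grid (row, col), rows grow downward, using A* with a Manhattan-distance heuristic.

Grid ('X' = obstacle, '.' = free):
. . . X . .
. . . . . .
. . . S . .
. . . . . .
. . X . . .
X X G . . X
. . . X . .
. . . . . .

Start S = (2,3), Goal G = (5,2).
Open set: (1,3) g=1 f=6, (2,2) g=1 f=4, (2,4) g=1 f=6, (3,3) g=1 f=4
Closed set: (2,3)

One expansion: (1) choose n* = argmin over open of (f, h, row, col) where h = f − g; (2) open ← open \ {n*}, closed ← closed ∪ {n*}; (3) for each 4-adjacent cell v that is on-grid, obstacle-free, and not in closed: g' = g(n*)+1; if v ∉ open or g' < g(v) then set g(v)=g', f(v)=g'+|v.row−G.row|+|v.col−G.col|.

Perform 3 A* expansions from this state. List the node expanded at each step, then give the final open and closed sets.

order=[(2,2) → (3,2) → (3,3)]; open=[(1,2) g=2 f=6, (1,3) g=1 f=6, (2,1) g=2 f=6, (2,4) g=1 f=6, (3,1) g=3 f=6, (3,4) g=2 f=6, (4,3) g=2 f=4]; closed=[(2,2), (2,3), (3,2), (3,3)]

step 1: expand (2,2) (f=4, h=3) → closed; open now [(1,2) g=2 f=6, (1,3) g=1 f=6, (2,1) g=2 f=6, (2,4) g=1 f=6, (3,2) g=2 f=4, (3,3) g=1 f=4]
step 2: expand (3,2) (f=4, h=2) → closed; open now [(1,2) g=2 f=6, (1,3) g=1 f=6, (2,1) g=2 f=6, (2,4) g=1 f=6, (3,1) g=3 f=6, (3,3) g=1 f=4]
step 3: expand (3,3) (f=4, h=3) → closed; open now [(1,2) g=2 f=6, (1,3) g=1 f=6, (2,1) g=2 f=6, (2,4) g=1 f=6, (3,1) g=3 f=6, (3,4) g=2 f=6, (4,3) g=2 f=4]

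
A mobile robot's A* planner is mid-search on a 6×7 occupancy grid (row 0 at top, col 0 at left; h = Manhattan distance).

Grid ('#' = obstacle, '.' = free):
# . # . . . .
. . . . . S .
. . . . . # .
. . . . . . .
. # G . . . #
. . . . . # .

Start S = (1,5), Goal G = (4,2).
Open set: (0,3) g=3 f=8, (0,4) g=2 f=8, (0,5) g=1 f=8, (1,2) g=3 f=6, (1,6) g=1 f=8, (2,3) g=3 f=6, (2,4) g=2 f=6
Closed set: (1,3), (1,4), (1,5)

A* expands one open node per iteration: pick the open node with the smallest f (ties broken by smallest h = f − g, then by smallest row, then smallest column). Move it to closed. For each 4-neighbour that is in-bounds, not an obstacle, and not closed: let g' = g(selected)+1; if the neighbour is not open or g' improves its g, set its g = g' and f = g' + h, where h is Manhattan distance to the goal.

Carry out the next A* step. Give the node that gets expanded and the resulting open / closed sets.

expanded=(1,2); open=[(0,3) g=3 f=8, (0,4) g=2 f=8, (0,5) g=1 f=8, (1,1) g=4 f=8, (1,6) g=1 f=8, (2,2) g=4 f=6, (2,3) g=3 f=6, (2,4) g=2 f=6]; closed=[(1,2), (1,3), (1,4), (1,5)]

step 1: expand (1,2) (f=6, h=3) → closed; open now [(0,3) g=3 f=8, (0,4) g=2 f=8, (0,5) g=1 f=8, (1,1) g=4 f=8, (1,6) g=1 f=8, (2,2) g=4 f=6, (2,3) g=3 f=6, (2,4) g=2 f=6]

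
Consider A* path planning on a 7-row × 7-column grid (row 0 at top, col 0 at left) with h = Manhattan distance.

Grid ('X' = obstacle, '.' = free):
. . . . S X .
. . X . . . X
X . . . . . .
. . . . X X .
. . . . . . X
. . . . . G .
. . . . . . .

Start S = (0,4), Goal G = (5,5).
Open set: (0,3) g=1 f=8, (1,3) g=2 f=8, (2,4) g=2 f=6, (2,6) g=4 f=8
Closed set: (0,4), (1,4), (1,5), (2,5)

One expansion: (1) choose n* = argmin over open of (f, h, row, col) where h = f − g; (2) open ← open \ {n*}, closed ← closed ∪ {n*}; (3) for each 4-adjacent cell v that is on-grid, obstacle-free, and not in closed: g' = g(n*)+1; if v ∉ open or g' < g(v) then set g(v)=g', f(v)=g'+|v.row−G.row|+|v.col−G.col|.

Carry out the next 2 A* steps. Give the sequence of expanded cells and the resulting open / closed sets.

order=[(2,4) → (2,6)]; open=[(0,3) g=1 f=8, (1,3) g=2 f=8, (2,3) g=3 f=8, (3,6) g=5 f=8]; closed=[(0,4), (1,4), (1,5), (2,4), (2,5), (2,6)]

step 1: expand (2,4) (f=6, h=4) → closed; open now [(0,3) g=1 f=8, (1,3) g=2 f=8, (2,3) g=3 f=8, (2,6) g=4 f=8]
step 2: expand (2,6) (f=8, h=4) → closed; open now [(0,3) g=1 f=8, (1,3) g=2 f=8, (2,3) g=3 f=8, (3,6) g=5 f=8]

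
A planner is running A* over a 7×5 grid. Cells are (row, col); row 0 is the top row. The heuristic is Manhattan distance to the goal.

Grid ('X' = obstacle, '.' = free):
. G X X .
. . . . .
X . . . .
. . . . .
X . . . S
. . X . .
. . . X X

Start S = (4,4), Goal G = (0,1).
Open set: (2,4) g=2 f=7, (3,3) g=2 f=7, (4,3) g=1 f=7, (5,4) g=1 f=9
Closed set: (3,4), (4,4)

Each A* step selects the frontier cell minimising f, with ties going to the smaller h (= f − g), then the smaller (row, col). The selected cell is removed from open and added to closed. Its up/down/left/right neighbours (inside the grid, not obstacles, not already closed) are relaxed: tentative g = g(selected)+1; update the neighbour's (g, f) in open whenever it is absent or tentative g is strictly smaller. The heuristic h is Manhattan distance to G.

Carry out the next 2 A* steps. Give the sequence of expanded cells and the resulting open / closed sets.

order=[(2,4) → (1,4)]; open=[(0,4) g=4 f=7, (1,3) g=4 f=7, (2,3) g=3 f=7, (3,3) g=2 f=7, (4,3) g=1 f=7, (5,4) g=1 f=9]; closed=[(1,4), (2,4), (3,4), (4,4)]

step 1: expand (2,4) (f=7, h=5) → closed; open now [(1,4) g=3 f=7, (2,3) g=3 f=7, (3,3) g=2 f=7, (4,3) g=1 f=7, (5,4) g=1 f=9]
step 2: expand (1,4) (f=7, h=4) → closed; open now [(0,4) g=4 f=7, (1,3) g=4 f=7, (2,3) g=3 f=7, (3,3) g=2 f=7, (4,3) g=1 f=7, (5,4) g=1 f=9]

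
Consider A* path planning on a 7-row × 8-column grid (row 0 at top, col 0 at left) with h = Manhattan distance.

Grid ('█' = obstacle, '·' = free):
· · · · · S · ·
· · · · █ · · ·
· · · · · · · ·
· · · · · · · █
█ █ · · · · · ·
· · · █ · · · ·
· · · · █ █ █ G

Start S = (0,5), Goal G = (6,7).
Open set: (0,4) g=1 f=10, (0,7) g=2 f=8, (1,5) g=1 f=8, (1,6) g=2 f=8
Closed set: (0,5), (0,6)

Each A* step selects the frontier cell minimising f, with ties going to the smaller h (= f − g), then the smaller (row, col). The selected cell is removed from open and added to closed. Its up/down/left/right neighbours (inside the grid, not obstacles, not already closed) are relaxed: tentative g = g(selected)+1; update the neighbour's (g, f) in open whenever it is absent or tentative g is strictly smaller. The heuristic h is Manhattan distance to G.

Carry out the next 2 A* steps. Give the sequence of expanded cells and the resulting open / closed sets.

order=[(0,7) → (1,7)]; open=[(0,4) g=1 f=10, (1,5) g=1 f=8, (1,6) g=2 f=8, (2,7) g=4 f=8]; closed=[(0,5), (0,6), (0,7), (1,7)]

step 1: expand (0,7) (f=8, h=6) → closed; open now [(0,4) g=1 f=10, (1,5) g=1 f=8, (1,6) g=2 f=8, (1,7) g=3 f=8]
step 2: expand (1,7) (f=8, h=5) → closed; open now [(0,4) g=1 f=10, (1,5) g=1 f=8, (1,6) g=2 f=8, (2,7) g=4 f=8]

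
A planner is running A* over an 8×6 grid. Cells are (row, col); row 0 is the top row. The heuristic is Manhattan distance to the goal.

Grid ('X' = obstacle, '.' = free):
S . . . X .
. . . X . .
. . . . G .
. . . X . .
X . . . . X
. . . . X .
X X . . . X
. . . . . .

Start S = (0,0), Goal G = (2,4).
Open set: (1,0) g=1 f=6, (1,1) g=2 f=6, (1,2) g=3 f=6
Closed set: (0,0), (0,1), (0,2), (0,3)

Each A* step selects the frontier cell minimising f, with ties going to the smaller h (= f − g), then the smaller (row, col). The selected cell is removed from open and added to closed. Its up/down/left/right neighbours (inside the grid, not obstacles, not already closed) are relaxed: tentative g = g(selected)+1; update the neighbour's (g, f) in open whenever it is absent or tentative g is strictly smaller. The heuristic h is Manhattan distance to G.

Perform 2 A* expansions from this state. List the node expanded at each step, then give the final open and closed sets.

order=[(1,2) → (2,2)]; open=[(1,0) g=1 f=6, (1,1) g=2 f=6, (2,1) g=5 f=8, (2,3) g=5 f=6, (3,2) g=5 f=8]; closed=[(0,0), (0,1), (0,2), (0,3), (1,2), (2,2)]

step 1: expand (1,2) (f=6, h=3) → closed; open now [(1,0) g=1 f=6, (1,1) g=2 f=6, (2,2) g=4 f=6]
step 2: expand (2,2) (f=6, h=2) → closed; open now [(1,0) g=1 f=6, (1,1) g=2 f=6, (2,1) g=5 f=8, (2,3) g=5 f=6, (3,2) g=5 f=8]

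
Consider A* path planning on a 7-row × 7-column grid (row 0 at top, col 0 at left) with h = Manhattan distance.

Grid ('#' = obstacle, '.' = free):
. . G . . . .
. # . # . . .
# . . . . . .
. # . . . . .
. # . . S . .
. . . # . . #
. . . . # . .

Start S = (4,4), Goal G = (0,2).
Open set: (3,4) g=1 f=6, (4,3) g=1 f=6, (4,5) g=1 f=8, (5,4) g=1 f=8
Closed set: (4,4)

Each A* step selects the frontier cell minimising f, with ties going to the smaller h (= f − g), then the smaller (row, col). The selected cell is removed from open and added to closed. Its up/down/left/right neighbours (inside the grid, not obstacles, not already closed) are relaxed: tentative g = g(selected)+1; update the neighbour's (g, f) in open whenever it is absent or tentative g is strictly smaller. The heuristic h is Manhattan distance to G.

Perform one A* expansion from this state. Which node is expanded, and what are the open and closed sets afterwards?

step 1: expand (3,4) (f=6, h=5) → closed; open now [(2,4) g=2 f=6, (3,3) g=2 f=6, (3,5) g=2 f=8, (4,3) g=1 f=6, (4,5) g=1 f=8, (5,4) g=1 f=8]

expanded=(3,4); open=[(2,4) g=2 f=6, (3,3) g=2 f=6, (3,5) g=2 f=8, (4,3) g=1 f=6, (4,5) g=1 f=8, (5,4) g=1 f=8]; closed=[(3,4), (4,4)]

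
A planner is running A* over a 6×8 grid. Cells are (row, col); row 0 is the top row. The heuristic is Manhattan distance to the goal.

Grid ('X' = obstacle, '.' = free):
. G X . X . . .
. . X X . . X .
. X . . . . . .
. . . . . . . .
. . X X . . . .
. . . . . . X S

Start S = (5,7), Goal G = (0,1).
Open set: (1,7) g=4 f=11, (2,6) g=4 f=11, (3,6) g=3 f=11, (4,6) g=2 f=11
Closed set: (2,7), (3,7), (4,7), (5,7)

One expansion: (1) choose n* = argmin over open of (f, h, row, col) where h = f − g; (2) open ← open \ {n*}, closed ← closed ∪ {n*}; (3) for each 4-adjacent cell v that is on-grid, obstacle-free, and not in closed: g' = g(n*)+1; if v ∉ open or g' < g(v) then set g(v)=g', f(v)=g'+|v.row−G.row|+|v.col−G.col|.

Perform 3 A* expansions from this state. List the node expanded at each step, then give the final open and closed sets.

order=[(1,7) → (0,7) → (0,6)]; open=[(0,5) g=7 f=11, (2,6) g=4 f=11, (3,6) g=3 f=11, (4,6) g=2 f=11]; closed=[(0,6), (0,7), (1,7), (2,7), (3,7), (4,7), (5,7)]

step 1: expand (1,7) (f=11, h=7) → closed; open now [(0,7) g=5 f=11, (2,6) g=4 f=11, (3,6) g=3 f=11, (4,6) g=2 f=11]
step 2: expand (0,7) (f=11, h=6) → closed; open now [(0,6) g=6 f=11, (2,6) g=4 f=11, (3,6) g=3 f=11, (4,6) g=2 f=11]
step 3: expand (0,6) (f=11, h=5) → closed; open now [(0,5) g=7 f=11, (2,6) g=4 f=11, (3,6) g=3 f=11, (4,6) g=2 f=11]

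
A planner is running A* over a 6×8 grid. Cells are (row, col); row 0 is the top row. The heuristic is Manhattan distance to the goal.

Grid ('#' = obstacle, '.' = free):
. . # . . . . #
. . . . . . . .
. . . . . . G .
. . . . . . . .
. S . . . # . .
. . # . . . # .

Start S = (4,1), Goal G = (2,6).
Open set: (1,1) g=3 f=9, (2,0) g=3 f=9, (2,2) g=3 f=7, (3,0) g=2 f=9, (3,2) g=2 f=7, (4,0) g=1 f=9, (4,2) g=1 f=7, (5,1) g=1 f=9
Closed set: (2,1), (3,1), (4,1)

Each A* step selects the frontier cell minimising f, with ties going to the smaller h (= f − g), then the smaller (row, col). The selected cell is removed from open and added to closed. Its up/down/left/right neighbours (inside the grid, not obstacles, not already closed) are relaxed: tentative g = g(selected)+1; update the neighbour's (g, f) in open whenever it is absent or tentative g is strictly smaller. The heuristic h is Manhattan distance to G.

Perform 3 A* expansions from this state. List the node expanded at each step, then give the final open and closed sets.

step 1: expand (2,2) (f=7, h=4) → closed; open now [(1,1) g=3 f=9, (1,2) g=4 f=9, (2,0) g=3 f=9, (2,3) g=4 f=7, (3,0) g=2 f=9, (3,2) g=2 f=7, (4,0) g=1 f=9, (4,2) g=1 f=7, (5,1) g=1 f=9]
step 2: expand (2,3) (f=7, h=3) → closed; open now [(1,1) g=3 f=9, (1,2) g=4 f=9, (1,3) g=5 f=9, (2,0) g=3 f=9, (2,4) g=5 f=7, (3,0) g=2 f=9, (3,2) g=2 f=7, (3,3) g=5 f=9, (4,0) g=1 f=9, (4,2) g=1 f=7, (5,1) g=1 f=9]
step 3: expand (2,4) (f=7, h=2) → closed; open now [(1,1) g=3 f=9, (1,2) g=4 f=9, (1,3) g=5 f=9, (1,4) g=6 f=9, (2,0) g=3 f=9, (2,5) g=6 f=7, (3,0) g=2 f=9, (3,2) g=2 f=7, (3,3) g=5 f=9, (3,4) g=6 f=9, (4,0) g=1 f=9, (4,2) g=1 f=7, (5,1) g=1 f=9]

order=[(2,2) → (2,3) → (2,4)]; open=[(1,1) g=3 f=9, (1,2) g=4 f=9, (1,3) g=5 f=9, (1,4) g=6 f=9, (2,0) g=3 f=9, (2,5) g=6 f=7, (3,0) g=2 f=9, (3,2) g=2 f=7, (3,3) g=5 f=9, (3,4) g=6 f=9, (4,0) g=1 f=9, (4,2) g=1 f=7, (5,1) g=1 f=9]; closed=[(2,1), (2,2), (2,3), (2,4), (3,1), (4,1)]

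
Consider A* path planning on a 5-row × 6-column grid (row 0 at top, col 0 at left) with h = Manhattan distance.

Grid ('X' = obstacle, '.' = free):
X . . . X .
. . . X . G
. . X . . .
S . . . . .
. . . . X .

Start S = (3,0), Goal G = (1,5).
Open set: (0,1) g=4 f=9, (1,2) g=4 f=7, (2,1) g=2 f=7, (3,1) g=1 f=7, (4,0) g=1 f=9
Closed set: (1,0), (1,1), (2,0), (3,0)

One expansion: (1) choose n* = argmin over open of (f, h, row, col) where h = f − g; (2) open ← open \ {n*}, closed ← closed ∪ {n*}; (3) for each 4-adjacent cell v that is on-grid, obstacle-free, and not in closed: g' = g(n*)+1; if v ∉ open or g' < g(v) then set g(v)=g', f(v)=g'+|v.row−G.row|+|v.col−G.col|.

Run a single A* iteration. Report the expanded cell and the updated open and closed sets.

step 1: expand (1,2) (f=7, h=3) → closed; open now [(0,1) g=4 f=9, (0,2) g=5 f=9, (2,1) g=2 f=7, (3,1) g=1 f=7, (4,0) g=1 f=9]

expanded=(1,2); open=[(0,1) g=4 f=9, (0,2) g=5 f=9, (2,1) g=2 f=7, (3,1) g=1 f=7, (4,0) g=1 f=9]; closed=[(1,0), (1,1), (1,2), (2,0), (3,0)]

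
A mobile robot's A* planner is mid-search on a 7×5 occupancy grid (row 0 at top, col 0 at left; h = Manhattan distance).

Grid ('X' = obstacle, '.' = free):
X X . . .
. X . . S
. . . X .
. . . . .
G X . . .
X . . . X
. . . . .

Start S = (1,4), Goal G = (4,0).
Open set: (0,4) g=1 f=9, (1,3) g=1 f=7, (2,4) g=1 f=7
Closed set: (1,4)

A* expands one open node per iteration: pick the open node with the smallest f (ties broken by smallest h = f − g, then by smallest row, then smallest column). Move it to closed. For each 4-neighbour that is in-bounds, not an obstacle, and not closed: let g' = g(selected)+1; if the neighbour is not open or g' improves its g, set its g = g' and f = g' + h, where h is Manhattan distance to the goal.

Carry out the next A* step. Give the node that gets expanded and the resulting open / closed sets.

expanded=(1,3); open=[(0,3) g=2 f=9, (0,4) g=1 f=9, (1,2) g=2 f=7, (2,4) g=1 f=7]; closed=[(1,3), (1,4)]

step 1: expand (1,3) (f=7, h=6) → closed; open now [(0,3) g=2 f=9, (0,4) g=1 f=9, (1,2) g=2 f=7, (2,4) g=1 f=7]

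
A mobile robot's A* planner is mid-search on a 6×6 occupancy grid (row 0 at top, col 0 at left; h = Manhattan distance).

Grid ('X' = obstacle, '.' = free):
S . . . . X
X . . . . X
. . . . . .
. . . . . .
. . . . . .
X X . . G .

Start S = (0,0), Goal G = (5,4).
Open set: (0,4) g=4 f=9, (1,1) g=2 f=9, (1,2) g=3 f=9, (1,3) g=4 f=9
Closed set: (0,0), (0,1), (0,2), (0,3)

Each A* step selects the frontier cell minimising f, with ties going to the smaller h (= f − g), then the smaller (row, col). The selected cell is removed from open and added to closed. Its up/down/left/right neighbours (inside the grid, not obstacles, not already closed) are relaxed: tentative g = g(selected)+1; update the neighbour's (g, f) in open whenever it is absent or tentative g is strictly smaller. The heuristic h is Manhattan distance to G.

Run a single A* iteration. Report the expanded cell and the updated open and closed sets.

step 1: expand (0,4) (f=9, h=5) → closed; open now [(1,1) g=2 f=9, (1,2) g=3 f=9, (1,3) g=4 f=9, (1,4) g=5 f=9]

expanded=(0,4); open=[(1,1) g=2 f=9, (1,2) g=3 f=9, (1,3) g=4 f=9, (1,4) g=5 f=9]; closed=[(0,0), (0,1), (0,2), (0,3), (0,4)]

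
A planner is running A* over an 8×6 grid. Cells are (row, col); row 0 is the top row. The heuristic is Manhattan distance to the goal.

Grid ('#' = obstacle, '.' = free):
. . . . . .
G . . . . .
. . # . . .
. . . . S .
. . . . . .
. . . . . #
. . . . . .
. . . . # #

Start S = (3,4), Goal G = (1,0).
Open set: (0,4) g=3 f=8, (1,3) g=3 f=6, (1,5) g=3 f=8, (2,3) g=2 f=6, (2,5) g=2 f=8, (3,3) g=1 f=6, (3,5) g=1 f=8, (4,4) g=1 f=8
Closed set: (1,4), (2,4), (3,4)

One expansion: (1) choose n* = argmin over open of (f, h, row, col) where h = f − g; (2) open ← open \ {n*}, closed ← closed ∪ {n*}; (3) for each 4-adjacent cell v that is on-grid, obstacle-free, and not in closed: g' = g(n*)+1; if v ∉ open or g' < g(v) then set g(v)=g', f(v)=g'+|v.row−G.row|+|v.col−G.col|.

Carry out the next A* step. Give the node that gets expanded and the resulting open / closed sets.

step 1: expand (1,3) (f=6, h=3) → closed; open now [(0,3) g=4 f=8, (0,4) g=3 f=8, (1,2) g=4 f=6, (1,5) g=3 f=8, (2,3) g=2 f=6, (2,5) g=2 f=8, (3,3) g=1 f=6, (3,5) g=1 f=8, (4,4) g=1 f=8]

expanded=(1,3); open=[(0,3) g=4 f=8, (0,4) g=3 f=8, (1,2) g=4 f=6, (1,5) g=3 f=8, (2,3) g=2 f=6, (2,5) g=2 f=8, (3,3) g=1 f=6, (3,5) g=1 f=8, (4,4) g=1 f=8]; closed=[(1,3), (1,4), (2,4), (3,4)]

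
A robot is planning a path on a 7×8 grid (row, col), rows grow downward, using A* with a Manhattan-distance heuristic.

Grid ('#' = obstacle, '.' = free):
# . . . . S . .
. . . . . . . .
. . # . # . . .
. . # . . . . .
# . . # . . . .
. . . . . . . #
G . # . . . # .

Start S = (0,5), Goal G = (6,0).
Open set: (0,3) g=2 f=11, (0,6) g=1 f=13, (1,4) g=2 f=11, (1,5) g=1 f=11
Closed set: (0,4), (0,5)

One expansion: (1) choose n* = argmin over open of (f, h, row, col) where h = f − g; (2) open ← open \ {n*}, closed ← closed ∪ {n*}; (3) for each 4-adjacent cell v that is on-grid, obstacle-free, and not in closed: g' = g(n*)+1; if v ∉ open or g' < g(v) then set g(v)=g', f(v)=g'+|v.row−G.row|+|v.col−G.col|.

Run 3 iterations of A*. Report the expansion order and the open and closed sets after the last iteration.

step 1: expand (0,3) (f=11, h=9) → closed; open now [(0,2) g=3 f=11, (0,6) g=1 f=13, (1,3) g=3 f=11, (1,4) g=2 f=11, (1,5) g=1 f=11]
step 2: expand (0,2) (f=11, h=8) → closed; open now [(0,1) g=4 f=11, (0,6) g=1 f=13, (1,2) g=4 f=11, (1,3) g=3 f=11, (1,4) g=2 f=11, (1,5) g=1 f=11]
step 3: expand (0,1) (f=11, h=7) → closed; open now [(0,6) g=1 f=13, (1,1) g=5 f=11, (1,2) g=4 f=11, (1,3) g=3 f=11, (1,4) g=2 f=11, (1,5) g=1 f=11]

order=[(0,3) → (0,2) → (0,1)]; open=[(0,6) g=1 f=13, (1,1) g=5 f=11, (1,2) g=4 f=11, (1,3) g=3 f=11, (1,4) g=2 f=11, (1,5) g=1 f=11]; closed=[(0,1), (0,2), (0,3), (0,4), (0,5)]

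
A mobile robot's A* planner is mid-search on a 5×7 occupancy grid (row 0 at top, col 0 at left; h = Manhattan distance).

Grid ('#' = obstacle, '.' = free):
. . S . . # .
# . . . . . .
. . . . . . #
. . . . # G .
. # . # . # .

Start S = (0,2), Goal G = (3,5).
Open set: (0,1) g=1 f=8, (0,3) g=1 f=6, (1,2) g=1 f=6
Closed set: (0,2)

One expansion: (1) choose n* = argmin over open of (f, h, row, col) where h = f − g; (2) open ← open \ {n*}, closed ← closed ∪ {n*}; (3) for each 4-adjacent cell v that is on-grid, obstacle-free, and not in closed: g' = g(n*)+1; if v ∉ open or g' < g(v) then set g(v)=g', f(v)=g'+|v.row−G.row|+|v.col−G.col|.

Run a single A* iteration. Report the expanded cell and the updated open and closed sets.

step 1: expand (0,3) (f=6, h=5) → closed; open now [(0,1) g=1 f=8, (0,4) g=2 f=6, (1,2) g=1 f=6, (1,3) g=2 f=6]

expanded=(0,3); open=[(0,1) g=1 f=8, (0,4) g=2 f=6, (1,2) g=1 f=6, (1,3) g=2 f=6]; closed=[(0,2), (0,3)]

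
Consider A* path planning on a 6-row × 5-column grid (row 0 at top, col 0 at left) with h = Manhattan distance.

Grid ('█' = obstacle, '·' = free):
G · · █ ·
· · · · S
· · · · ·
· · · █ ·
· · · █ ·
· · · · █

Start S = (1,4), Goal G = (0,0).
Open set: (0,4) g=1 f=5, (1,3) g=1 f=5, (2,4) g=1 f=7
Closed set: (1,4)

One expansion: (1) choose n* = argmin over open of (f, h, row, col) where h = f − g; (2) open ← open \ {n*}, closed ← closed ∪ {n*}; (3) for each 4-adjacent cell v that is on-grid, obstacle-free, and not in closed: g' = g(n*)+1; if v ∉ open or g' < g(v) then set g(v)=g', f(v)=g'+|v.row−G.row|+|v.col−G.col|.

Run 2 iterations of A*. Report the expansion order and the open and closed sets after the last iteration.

step 1: expand (0,4) (f=5, h=4) → closed; open now [(1,3) g=1 f=5, (2,4) g=1 f=7]
step 2: expand (1,3) (f=5, h=4) → closed; open now [(1,2) g=2 f=5, (2,3) g=2 f=7, (2,4) g=1 f=7]

order=[(0,4) → (1,3)]; open=[(1,2) g=2 f=5, (2,3) g=2 f=7, (2,4) g=1 f=7]; closed=[(0,4), (1,3), (1,4)]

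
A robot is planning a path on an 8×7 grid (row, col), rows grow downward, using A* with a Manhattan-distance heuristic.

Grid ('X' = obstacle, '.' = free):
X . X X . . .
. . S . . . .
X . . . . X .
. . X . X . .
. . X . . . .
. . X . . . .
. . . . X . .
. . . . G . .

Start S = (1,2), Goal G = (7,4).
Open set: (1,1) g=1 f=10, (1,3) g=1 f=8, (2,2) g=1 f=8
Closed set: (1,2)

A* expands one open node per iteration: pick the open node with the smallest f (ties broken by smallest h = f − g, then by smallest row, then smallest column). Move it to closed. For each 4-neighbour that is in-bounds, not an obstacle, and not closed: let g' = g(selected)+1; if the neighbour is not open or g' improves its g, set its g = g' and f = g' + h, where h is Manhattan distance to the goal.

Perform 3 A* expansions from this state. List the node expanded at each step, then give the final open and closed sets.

step 1: expand (1,3) (f=8, h=7) → closed; open now [(1,1) g=1 f=10, (1,4) g=2 f=8, (2,2) g=1 f=8, (2,3) g=2 f=8]
step 2: expand (1,4) (f=8, h=6) → closed; open now [(0,4) g=3 f=10, (1,1) g=1 f=10, (1,5) g=3 f=10, (2,2) g=1 f=8, (2,3) g=2 f=8, (2,4) g=3 f=8]
step 3: expand (2,4) (f=8, h=5) → closed; open now [(0,4) g=3 f=10, (1,1) g=1 f=10, (1,5) g=3 f=10, (2,2) g=1 f=8, (2,3) g=2 f=8]

order=[(1,3) → (1,4) → (2,4)]; open=[(0,4) g=3 f=10, (1,1) g=1 f=10, (1,5) g=3 f=10, (2,2) g=1 f=8, (2,3) g=2 f=8]; closed=[(1,2), (1,3), (1,4), (2,4)]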